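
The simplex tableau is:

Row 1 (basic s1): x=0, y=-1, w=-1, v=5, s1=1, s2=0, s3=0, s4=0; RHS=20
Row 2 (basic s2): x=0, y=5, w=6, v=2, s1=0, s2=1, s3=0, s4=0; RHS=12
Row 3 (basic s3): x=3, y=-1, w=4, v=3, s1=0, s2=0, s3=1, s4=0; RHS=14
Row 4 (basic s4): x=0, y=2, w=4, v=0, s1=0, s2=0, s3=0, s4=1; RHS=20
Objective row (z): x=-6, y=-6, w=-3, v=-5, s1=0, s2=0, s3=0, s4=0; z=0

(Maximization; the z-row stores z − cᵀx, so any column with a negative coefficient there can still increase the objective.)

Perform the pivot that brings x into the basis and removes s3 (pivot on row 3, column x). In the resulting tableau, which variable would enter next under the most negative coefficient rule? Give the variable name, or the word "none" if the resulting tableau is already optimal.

y

Pivot element 3. New z-row = old z-row − (-6)·(row 3/3).
Updated z-row coefficients: x: 0, y: -8, w: 5, v: 1, s1: 0, s2: 0, s3: 2, s4: 0.
The most negative is -8 in column y, so y would enter next.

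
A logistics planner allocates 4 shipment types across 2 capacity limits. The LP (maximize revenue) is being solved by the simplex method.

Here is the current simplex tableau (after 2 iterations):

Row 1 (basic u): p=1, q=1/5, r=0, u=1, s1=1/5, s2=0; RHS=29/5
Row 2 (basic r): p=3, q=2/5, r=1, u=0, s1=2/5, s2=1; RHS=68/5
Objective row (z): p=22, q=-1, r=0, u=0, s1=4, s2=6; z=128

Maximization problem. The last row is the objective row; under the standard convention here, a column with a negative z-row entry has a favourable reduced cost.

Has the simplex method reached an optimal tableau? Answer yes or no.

no

Column q has objective-row coefficient -1, which is negative; an improving pivot exists, so not yet optimal.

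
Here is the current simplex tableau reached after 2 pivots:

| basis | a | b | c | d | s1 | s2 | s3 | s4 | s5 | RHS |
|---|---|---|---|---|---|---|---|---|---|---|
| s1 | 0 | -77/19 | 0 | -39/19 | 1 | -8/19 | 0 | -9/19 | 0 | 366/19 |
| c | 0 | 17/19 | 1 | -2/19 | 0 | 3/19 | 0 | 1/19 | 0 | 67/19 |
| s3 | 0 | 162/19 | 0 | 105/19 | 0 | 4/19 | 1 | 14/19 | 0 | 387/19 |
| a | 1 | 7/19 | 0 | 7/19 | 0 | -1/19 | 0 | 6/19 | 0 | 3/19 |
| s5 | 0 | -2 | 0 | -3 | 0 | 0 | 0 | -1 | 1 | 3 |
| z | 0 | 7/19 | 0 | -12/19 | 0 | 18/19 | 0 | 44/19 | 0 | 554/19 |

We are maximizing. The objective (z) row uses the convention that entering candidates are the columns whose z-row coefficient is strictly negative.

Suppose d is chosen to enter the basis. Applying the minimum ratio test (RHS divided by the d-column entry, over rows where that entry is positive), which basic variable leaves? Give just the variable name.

a

Ratios: row 1 (s1): entry -39/19 ≤ 0, skip; row 2 (c): entry -2/19 ≤ 0, skip; row 3 (s3): (387/19)/(105/19) = 129/35; row 4 (a): (3/19)/(7/19) = 3/7; row 5 (s5): entry -3 ≤ 0, skip.
Minimum ratio 3/7 is in the a row, so a leaves.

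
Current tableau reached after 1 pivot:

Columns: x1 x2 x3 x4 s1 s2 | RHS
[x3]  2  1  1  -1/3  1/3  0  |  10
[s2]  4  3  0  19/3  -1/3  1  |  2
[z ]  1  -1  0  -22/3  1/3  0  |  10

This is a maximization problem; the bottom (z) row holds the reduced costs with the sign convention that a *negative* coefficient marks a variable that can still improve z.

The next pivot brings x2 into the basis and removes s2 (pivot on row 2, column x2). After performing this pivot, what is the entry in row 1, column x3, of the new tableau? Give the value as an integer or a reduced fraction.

Pivot element is row 2, column x2: 3.
Normalize row 2: new (row 2, x3) = 0/3 = 0.
row 1 ← row 1 − 1·(new row 2): 1 − 1·0 = 1.

1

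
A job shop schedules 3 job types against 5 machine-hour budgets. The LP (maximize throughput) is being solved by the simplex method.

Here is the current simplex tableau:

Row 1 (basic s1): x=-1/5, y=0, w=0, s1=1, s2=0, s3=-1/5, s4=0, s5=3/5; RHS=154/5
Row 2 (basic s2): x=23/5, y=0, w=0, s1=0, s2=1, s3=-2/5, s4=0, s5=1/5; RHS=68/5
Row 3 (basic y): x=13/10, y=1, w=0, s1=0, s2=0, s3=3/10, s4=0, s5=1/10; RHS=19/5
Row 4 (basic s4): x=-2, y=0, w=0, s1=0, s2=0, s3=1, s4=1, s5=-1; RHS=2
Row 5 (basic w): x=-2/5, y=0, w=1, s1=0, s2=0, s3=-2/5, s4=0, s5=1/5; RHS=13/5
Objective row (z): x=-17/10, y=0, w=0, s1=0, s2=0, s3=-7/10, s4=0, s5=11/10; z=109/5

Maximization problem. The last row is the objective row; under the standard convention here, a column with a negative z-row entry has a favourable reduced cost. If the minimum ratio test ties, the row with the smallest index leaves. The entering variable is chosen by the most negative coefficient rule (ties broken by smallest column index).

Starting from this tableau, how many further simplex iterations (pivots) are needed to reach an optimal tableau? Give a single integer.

pivot: x in, y out → z = 348/13
pivot: s3 in, s4 out → z = 540/19
No improving column remains; optimal.

2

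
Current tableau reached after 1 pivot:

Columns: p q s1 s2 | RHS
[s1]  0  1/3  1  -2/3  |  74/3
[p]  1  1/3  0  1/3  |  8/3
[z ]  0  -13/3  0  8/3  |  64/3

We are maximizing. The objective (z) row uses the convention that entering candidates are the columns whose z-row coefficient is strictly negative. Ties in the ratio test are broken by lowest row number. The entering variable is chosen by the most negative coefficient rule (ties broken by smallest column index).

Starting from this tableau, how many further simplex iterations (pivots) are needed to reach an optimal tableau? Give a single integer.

pivot: q in, p out → z = 56
No improving column remains; optimal.

1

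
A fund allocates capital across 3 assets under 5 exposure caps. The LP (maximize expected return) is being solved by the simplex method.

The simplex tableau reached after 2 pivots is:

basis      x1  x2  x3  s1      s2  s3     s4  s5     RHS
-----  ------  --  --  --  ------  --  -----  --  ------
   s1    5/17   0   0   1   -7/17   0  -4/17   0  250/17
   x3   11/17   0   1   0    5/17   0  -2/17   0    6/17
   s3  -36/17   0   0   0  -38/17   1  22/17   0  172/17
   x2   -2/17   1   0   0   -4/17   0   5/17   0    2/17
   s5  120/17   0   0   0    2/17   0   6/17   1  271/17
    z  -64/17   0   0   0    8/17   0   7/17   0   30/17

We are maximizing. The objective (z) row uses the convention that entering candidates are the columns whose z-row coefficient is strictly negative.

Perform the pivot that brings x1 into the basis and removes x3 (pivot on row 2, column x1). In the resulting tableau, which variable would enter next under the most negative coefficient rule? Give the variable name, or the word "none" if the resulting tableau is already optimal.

Pivot element 11/17. New z-row = old z-row − (-64/17)·(row 2/(11/17)).
Updated z-row coefficients: x1: 0, x2: 0, x3: 64/11, s1: 0, s2: 24/11, s3: 0, s4: -3/11, s5: 0.
The most negative is -3/11 in column s4, so s4 would enter next.

s4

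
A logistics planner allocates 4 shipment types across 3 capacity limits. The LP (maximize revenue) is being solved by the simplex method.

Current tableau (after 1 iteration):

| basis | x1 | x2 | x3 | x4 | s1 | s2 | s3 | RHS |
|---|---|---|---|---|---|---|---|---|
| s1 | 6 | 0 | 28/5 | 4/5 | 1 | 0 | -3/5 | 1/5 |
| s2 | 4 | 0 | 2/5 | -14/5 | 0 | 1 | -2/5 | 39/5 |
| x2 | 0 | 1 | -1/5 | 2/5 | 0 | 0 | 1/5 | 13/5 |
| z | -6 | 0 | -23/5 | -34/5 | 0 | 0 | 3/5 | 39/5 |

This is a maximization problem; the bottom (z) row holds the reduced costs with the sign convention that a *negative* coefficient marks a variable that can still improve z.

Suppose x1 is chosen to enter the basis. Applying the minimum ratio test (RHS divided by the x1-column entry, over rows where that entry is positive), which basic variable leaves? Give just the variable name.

s1

Ratios: row 1 (s1): (1/5)/6 = 1/30; row 2 (s2): (39/5)/4 = 39/20; row 3 (x2): entry 0 ≤ 0, skip.
Minimum ratio 1/30 is in the s1 row, so s1 leaves.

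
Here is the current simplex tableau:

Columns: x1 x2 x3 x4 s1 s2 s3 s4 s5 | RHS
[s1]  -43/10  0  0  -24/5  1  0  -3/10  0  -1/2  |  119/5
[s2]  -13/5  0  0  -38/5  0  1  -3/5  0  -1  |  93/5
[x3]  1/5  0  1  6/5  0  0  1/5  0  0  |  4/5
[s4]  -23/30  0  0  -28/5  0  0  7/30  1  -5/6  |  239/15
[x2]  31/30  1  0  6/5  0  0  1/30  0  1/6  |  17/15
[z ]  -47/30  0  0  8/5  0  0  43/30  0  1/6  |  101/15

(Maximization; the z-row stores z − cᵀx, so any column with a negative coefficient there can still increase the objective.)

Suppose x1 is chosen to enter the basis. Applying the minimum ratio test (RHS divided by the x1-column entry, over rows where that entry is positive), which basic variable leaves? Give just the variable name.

x2

Ratios: row 1 (s1): entry -43/10 ≤ 0, skip; row 2 (s2): entry -13/5 ≤ 0, skip; row 3 (x3): (4/5)/(1/5) = 4; row 4 (s4): entry -23/30 ≤ 0, skip; row 5 (x2): (17/15)/(31/30) = 34/31.
Minimum ratio 34/31 is in the x2 row, so x2 leaves.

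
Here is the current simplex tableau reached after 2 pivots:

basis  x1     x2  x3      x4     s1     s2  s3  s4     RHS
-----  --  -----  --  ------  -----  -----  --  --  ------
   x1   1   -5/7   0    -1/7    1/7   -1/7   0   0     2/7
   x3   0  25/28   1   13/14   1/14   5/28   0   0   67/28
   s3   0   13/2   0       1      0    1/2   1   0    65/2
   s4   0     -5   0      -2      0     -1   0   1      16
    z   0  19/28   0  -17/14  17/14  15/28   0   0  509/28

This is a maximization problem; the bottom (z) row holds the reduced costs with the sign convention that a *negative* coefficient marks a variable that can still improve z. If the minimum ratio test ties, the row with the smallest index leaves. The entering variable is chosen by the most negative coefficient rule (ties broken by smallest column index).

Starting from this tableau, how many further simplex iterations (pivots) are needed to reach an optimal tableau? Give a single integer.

pivot: x4 in, x3 out → z = 277/13
No improving column remains; optimal.

1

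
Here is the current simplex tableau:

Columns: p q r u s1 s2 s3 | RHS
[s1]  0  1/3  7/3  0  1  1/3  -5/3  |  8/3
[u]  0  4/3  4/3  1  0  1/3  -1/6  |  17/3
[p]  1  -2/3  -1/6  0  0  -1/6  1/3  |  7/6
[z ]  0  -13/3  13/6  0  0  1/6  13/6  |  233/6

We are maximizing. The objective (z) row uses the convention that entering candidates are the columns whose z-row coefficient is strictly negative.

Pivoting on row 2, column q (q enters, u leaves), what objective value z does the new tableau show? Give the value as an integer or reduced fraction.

229/4

Minimum ratio for q: (17/3)/(4/3) = 17/4.
z changes by −(z-row coeff of q)·ratio = −(-13/3)·(17/4) = 221/12.
New z = 233/6 + (221/12) = 229/4.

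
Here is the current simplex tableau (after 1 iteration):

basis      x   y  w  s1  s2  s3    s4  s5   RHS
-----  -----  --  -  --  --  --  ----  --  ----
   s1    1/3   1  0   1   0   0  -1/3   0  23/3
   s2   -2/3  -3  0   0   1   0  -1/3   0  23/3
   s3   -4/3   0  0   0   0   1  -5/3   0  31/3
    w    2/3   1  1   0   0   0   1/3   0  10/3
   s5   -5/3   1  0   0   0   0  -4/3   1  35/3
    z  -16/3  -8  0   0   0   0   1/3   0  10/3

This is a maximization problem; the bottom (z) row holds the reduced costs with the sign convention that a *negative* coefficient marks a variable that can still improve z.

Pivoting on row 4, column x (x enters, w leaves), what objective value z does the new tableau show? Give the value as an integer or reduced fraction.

Minimum ratio for x: (10/3)/(2/3) = 5.
z changes by −(z-row coeff of x)·ratio = −(-16/3)·5 = 80/3.
New z = 10/3 + (80/3) = 30.

30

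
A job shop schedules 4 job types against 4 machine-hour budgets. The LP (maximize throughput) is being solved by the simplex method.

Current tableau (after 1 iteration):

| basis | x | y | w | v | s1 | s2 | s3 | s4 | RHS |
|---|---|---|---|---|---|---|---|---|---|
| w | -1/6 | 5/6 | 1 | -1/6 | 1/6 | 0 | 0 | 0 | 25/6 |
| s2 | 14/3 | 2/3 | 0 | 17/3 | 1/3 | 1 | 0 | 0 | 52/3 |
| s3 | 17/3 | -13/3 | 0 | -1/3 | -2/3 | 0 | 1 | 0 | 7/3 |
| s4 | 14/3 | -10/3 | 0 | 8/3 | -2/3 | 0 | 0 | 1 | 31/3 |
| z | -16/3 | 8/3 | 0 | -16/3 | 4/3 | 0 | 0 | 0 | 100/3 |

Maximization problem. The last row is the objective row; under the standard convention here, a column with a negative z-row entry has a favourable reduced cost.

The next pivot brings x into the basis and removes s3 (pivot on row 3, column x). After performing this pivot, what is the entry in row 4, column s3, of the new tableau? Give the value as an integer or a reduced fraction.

-14/17

Pivot element is row 3, column x: 17/3.
Normalize row 3: new (row 3, s3) = 1/(17/3) = 3/17.
row 4 ← row 4 − (14/3)·(new row 3): 0 − (14/3)·(3/17) = -14/17.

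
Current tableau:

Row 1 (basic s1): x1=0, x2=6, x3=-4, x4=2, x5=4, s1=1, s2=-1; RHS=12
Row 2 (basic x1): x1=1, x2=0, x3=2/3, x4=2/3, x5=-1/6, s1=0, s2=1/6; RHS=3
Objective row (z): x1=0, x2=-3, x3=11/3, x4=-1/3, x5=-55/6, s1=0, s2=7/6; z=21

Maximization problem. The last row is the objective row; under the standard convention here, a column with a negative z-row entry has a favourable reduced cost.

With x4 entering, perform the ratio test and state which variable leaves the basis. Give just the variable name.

x1

Ratios: row 1 (s1): 12/2 = 6; row 2 (x1): 3/(2/3) = 9/2.
Minimum ratio 9/2 is in the x1 row, so x1 leaves.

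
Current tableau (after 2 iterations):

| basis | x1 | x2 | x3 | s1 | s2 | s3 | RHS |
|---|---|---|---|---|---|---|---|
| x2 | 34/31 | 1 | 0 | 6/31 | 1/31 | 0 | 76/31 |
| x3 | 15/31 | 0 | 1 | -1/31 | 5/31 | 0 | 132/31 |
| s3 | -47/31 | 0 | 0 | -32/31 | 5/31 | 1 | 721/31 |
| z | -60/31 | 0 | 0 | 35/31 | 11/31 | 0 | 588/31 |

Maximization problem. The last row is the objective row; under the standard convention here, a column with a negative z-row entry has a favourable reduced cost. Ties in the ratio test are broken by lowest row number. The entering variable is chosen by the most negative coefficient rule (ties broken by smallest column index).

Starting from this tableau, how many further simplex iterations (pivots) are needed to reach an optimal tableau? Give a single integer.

pivot: x1 in, x2 out → z = 396/17
No improving column remains; optimal.

1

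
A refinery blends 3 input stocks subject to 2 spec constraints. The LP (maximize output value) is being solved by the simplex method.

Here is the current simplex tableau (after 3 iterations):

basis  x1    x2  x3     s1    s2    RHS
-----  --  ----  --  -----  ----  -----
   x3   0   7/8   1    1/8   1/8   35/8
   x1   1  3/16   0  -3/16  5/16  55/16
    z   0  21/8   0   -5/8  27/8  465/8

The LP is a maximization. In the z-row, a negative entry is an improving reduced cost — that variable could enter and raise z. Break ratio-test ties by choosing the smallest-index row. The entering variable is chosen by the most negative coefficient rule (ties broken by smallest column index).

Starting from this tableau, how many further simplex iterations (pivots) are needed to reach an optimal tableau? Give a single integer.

pivot: s1 in, x3 out → z = 80
No improving column remains; optimal.

1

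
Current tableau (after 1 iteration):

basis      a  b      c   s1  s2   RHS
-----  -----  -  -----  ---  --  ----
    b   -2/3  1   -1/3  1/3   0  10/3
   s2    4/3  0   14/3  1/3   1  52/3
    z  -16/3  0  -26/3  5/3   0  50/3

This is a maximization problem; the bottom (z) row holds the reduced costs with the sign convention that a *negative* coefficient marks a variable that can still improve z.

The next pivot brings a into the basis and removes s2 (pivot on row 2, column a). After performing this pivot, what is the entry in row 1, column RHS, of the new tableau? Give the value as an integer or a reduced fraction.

Pivot element is row 2, column a: 4/3.
Normalize row 2: new (row 2, RHS) = (52/3)/(4/3) = 13.
row 1 ← row 1 − (-2/3)·(new row 2): 10/3 − (-2/3)·13 = 12.

12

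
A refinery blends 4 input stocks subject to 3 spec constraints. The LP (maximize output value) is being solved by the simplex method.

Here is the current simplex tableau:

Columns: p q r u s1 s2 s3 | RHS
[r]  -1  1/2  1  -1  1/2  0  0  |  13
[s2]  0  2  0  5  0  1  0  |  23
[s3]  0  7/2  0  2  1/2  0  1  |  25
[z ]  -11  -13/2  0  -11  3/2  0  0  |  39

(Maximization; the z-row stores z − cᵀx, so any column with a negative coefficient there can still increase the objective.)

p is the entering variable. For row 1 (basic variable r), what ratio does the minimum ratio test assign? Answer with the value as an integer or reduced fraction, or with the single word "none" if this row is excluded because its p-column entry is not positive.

none

The p entry in row 1 is -1 ≤ 0, so this row gives no ratio.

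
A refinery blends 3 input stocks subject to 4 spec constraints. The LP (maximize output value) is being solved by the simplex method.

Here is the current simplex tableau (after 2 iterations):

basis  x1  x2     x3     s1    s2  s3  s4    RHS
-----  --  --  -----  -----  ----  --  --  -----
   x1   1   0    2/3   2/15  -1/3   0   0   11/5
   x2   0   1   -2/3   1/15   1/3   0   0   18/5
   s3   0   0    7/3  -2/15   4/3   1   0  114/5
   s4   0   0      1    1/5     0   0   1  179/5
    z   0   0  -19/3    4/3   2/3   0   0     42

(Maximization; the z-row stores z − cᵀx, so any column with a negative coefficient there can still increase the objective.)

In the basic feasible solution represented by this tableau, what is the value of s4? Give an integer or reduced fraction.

179/5

s4 is basic (row 4); its value is the RHS of that row: 179/5.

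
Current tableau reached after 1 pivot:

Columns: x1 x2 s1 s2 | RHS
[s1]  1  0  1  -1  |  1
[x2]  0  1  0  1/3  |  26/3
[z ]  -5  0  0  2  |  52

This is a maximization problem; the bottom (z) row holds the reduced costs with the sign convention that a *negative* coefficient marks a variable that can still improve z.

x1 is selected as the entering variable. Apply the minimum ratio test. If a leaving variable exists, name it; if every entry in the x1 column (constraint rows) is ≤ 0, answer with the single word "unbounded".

Ratios: row 1 (s1): 1/1 = 1; row 2 (x2): entry 0 ≤ 0, skip.
Minimum ratio is in the s1 row, so s1 leaves.

s1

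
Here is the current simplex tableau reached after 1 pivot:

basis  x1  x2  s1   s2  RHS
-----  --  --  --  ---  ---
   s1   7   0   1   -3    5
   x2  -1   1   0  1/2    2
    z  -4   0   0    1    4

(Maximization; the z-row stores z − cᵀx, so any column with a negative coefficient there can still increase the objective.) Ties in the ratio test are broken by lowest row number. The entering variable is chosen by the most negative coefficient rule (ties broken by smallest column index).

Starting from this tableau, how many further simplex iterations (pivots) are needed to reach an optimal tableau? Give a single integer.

2

pivot: x1 in, s1 out → z = 48/7
pivot: s2 in, x2 out → z = 34
No improving column remains; optimal.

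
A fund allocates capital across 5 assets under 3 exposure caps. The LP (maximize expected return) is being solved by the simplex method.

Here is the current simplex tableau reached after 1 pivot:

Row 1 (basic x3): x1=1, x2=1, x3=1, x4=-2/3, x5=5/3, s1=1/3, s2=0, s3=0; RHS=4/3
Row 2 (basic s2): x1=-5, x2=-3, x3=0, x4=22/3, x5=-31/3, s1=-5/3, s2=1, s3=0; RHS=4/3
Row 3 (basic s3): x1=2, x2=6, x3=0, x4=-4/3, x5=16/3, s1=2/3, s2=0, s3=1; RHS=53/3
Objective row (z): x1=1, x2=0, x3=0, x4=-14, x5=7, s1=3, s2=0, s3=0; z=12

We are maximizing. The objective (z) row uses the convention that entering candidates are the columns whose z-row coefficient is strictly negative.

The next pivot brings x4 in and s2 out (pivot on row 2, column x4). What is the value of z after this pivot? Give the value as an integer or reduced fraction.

160/11

Minimum ratio for x4: (4/3)/(22/3) = 2/11.
z changes by −(z-row coeff of x4)·ratio = −(-14)·(2/11) = 28/11.
New z = 12 + (28/11) = 160/11.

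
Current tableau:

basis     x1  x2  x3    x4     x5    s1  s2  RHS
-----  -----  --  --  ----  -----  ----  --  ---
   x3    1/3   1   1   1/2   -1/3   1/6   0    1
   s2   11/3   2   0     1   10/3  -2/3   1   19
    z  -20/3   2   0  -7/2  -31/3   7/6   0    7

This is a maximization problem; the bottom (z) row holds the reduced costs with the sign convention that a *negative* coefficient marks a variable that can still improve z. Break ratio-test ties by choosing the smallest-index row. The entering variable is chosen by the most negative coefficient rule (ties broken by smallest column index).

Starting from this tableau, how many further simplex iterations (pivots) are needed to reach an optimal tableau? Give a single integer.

pivot: x5 in, s2 out → z = 659/10
pivot: s1 in, x3 out → z = 92
No improving column remains; optimal.

2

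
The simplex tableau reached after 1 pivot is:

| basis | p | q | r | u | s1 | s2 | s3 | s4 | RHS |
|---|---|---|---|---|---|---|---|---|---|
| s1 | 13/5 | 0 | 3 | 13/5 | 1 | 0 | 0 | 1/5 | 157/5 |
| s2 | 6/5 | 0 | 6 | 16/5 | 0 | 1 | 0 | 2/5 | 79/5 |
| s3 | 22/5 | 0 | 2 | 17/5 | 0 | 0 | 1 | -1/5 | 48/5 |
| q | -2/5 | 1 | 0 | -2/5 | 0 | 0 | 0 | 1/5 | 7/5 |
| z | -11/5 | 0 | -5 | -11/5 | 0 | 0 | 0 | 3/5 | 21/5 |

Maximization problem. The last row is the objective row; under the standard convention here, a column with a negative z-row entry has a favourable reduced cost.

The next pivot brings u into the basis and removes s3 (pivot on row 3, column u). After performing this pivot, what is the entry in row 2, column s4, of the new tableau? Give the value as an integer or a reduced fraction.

10/17

Pivot element is row 3, column u: 17/5.
Normalize row 3: new (row 3, s4) = (-1/5)/(17/5) = -1/17.
row 2 ← row 2 − (16/5)·(new row 3): 2/5 − (16/5)·(-1/17) = 10/17.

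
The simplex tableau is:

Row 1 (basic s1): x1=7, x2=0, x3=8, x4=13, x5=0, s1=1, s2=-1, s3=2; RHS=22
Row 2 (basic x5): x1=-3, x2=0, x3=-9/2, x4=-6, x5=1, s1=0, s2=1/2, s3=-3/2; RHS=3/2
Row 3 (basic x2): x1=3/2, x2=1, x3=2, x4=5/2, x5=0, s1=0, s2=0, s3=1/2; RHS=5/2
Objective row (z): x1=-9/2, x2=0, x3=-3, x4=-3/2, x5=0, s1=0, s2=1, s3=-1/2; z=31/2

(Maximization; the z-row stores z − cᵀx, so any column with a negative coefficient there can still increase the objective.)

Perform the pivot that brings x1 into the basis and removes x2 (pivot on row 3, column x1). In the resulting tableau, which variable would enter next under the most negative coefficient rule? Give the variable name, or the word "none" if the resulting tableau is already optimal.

Pivot element 3/2. New z-row = old z-row − (-9/2)·(row 3/(3/2)).
Updated z-row coefficients: x1: 0, x2: 3, x3: 3, x4: 6, x5: 0, s1: 0, s2: 1, s3: 1.
No coefficient is strictly negative; the tableau after this pivot is optimal.

none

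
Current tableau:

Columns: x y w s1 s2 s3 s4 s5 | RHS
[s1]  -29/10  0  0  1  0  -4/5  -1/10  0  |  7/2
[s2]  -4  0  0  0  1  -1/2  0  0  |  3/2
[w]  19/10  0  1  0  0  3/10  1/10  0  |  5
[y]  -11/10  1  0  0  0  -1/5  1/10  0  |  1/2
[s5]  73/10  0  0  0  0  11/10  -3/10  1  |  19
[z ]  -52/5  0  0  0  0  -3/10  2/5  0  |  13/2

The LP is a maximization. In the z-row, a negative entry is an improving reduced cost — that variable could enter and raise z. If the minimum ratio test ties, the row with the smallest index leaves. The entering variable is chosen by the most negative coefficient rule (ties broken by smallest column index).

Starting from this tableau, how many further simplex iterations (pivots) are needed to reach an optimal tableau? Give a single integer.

pivot: x in, s5 out → z = 4901/146
pivot: s4 in, w out → z = 873/26
No improving column remains; optimal.

2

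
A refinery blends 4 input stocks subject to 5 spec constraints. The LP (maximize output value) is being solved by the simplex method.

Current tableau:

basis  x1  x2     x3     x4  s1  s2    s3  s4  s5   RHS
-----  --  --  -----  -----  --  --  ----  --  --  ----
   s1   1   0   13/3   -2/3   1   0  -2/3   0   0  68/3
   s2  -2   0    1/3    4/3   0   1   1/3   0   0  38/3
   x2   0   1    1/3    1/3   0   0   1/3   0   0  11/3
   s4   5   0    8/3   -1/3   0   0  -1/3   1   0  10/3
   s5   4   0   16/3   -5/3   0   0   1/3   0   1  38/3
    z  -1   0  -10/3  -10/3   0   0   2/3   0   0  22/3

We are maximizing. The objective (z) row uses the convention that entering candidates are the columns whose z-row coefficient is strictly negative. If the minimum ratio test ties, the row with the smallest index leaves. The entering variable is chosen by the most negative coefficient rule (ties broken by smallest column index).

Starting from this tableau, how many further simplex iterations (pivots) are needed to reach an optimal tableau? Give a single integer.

3

pivot: x3 in, s4 out → z = 23/2
pivot: x4 in, x2 out → z = 44
pivot: x1 in, x3 out → z = 227/5
No improving column remains; optimal.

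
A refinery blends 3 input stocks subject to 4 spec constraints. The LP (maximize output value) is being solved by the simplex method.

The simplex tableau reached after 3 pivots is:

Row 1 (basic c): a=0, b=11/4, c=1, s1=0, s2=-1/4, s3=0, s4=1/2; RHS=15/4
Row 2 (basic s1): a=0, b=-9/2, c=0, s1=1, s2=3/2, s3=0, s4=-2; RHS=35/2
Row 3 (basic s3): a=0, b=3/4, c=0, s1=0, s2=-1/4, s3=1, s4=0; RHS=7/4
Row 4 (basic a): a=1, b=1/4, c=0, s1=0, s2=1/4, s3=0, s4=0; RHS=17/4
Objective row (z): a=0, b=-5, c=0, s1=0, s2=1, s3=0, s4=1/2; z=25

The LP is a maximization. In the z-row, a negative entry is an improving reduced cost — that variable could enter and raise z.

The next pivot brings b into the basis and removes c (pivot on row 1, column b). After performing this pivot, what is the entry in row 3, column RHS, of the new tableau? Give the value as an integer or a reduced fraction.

Pivot element is row 1, column b: 11/4.
Normalize row 1: new (row 1, RHS) = (15/4)/(11/4) = 15/11.
row 3 ← row 3 − (3/4)·(new row 1): 7/4 − (3/4)·(15/11) = 8/11.

8/11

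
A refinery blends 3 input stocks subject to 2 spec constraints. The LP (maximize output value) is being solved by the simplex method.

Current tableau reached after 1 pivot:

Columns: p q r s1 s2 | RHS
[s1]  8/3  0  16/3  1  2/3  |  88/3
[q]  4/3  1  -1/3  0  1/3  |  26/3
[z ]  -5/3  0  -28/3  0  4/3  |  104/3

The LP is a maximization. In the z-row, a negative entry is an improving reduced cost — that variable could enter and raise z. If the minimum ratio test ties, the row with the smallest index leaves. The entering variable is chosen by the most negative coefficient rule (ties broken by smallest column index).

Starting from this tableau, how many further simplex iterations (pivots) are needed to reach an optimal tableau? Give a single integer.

pivot: r in, s1 out → z = 86
No improving column remains; optimal.

1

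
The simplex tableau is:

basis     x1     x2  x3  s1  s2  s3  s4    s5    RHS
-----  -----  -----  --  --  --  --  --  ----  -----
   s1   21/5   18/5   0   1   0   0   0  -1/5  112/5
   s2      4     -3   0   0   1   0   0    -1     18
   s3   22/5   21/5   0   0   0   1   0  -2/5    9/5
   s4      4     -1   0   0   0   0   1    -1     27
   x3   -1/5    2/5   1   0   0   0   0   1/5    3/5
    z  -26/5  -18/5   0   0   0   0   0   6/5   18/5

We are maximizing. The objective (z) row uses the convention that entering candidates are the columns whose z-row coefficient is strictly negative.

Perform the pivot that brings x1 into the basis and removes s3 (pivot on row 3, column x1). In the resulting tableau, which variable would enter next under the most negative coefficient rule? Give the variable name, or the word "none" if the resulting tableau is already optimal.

Pivot element 22/5. New z-row = old z-row − (-26/5)·(row 3/(22/5)).
Updated z-row coefficients: x1: 0, x2: 15/11, x3: 0, s1: 0, s2: 0, s3: 13/11, s4: 0, s5: 8/11.
No coefficient is strictly negative; the tableau after this pivot is optimal.

none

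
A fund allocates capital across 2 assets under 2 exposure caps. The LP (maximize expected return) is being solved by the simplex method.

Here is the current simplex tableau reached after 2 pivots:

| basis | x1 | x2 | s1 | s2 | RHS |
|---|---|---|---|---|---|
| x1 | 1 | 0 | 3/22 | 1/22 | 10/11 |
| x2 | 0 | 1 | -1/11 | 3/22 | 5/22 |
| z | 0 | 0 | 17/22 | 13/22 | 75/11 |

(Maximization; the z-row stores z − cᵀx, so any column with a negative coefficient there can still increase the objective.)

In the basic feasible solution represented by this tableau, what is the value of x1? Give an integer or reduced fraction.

10/11

x1 is basic (row 1); its value is the RHS of that row: 10/11.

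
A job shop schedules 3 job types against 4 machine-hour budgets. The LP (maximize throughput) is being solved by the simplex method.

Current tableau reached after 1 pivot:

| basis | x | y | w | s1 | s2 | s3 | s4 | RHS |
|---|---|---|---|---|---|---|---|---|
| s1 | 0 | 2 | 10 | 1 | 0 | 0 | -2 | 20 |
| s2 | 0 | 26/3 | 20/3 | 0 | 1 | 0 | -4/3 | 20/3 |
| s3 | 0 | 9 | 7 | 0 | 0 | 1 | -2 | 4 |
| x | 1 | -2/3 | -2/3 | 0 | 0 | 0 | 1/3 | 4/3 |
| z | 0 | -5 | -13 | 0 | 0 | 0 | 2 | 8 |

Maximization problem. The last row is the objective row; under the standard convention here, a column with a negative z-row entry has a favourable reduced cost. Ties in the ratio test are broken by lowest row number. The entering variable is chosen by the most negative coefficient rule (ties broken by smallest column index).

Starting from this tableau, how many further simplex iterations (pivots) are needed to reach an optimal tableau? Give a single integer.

pivot: w in, s3 out → z = 108/7
pivot: s4 in, s2 out → z = 24
pivot: s3 in, x out → z = 27
No improving column remains; optimal.

3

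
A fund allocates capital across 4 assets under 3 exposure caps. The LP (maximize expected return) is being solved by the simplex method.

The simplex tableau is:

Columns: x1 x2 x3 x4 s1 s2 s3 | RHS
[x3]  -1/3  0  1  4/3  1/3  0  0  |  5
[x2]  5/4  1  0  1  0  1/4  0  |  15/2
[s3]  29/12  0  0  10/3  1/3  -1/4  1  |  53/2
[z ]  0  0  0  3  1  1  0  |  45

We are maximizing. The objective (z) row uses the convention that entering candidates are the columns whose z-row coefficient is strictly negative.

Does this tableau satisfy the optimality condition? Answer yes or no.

yes

No objective-row coefficient is strictly negative, so no entering variable exists; the tableau is optimal.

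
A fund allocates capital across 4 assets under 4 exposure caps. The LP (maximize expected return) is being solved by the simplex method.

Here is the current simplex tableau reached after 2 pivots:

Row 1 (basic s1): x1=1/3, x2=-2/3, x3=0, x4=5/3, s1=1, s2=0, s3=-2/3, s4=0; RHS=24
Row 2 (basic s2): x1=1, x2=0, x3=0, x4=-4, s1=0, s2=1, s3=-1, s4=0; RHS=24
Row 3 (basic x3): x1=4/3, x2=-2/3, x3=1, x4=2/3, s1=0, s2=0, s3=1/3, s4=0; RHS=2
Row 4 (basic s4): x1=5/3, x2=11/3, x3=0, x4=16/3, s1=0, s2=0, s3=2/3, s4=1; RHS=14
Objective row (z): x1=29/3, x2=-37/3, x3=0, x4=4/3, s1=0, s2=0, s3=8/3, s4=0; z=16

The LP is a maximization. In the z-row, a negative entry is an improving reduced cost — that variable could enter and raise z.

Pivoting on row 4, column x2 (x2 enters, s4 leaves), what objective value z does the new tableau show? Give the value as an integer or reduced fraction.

694/11

Minimum ratio for x2: 14/(11/3) = 42/11.
z changes by −(z-row coeff of x2)·ratio = −(-37/3)·(42/11) = 518/11.
New z = 16 + (518/11) = 694/11.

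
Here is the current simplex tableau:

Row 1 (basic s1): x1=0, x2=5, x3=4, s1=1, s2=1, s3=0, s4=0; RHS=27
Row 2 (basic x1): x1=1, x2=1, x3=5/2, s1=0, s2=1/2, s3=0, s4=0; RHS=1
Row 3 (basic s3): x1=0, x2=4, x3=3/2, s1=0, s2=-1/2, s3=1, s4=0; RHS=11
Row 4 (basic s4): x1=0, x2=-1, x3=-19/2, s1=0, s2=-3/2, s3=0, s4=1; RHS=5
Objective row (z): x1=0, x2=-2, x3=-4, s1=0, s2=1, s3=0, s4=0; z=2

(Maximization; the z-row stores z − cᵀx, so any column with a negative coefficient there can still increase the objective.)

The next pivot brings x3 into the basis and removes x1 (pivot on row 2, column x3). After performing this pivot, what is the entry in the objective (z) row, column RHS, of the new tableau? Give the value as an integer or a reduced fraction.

18/5

Pivot element is row 2, column x3: 5/2.
Normalize row 2: new (row 2, RHS) = 1/(5/2) = 2/5.
z-row ← z-row − (-4)·(new row 2): 2 − (-4)·(2/5) = 18/5.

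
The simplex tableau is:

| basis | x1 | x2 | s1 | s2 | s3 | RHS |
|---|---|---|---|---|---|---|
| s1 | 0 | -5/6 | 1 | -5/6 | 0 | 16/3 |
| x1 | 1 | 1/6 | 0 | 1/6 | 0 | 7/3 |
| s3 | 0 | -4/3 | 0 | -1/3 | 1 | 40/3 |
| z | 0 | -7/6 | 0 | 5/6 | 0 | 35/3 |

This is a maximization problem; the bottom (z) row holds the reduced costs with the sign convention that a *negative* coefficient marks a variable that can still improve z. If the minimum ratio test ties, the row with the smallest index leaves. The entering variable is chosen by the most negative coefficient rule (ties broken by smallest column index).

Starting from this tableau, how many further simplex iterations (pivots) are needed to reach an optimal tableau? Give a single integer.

1

pivot: x2 in, x1 out → z = 28
No improving column remains; optimal.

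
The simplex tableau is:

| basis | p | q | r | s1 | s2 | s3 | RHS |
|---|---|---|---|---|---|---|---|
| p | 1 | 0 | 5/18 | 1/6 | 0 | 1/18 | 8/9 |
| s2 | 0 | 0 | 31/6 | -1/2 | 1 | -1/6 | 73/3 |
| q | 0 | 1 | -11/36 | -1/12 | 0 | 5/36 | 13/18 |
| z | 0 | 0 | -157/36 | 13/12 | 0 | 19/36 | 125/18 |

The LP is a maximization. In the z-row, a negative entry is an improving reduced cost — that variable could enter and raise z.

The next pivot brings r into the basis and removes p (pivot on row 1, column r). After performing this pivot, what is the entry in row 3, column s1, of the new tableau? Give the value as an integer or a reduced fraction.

1/10

Pivot element is row 1, column r: 5/18.
Normalize row 1: new (row 1, s1) = (1/6)/(5/18) = 3/5.
row 3 ← row 3 − (-11/36)·(new row 1): -1/12 − (-11/36)·(3/5) = 1/10.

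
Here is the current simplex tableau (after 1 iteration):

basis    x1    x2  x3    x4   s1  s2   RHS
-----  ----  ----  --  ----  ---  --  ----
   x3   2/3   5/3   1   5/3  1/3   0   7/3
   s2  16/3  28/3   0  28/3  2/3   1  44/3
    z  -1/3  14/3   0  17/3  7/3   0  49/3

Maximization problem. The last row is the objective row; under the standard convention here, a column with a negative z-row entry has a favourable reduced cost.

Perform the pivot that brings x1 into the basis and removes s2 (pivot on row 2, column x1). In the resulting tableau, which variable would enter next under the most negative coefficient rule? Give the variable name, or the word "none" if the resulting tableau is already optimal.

Pivot element 16/3. New z-row = old z-row − (-1/3)·(row 2/(16/3)).
Updated z-row coefficients: x1: 0, x2: 21/4, x3: 0, x4: 25/4, s1: 19/8, s2: 1/16.
No coefficient is strictly negative; the tableau after this pivot is optimal.

none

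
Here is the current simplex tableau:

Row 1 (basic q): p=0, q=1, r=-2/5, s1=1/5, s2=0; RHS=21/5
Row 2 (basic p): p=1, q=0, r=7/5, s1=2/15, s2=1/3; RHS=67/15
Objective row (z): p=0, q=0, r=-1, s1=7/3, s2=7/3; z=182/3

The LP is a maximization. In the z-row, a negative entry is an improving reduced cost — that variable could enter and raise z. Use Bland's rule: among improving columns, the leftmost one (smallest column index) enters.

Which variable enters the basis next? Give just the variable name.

Objective-row coefficients: p: 0, q: 0, r: -1, s1: 7/3, s2: 7/3.
Improving columns: r. Bland's rule picks the smallest column index → r.

r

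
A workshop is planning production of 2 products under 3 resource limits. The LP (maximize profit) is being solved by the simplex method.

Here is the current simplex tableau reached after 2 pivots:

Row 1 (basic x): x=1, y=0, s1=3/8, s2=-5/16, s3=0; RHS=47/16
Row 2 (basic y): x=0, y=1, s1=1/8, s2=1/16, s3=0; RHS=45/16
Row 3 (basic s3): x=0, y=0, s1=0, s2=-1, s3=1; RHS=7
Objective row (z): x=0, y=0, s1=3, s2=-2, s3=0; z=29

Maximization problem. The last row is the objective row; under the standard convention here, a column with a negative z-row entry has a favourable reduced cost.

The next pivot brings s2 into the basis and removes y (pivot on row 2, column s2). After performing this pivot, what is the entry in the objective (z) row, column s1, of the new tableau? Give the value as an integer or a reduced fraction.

7

Pivot element is row 2, column s2: 1/16.
Normalize row 2: new (row 2, s1) = (1/8)/(1/16) = 2.
z-row ← z-row − (-2)·(new row 2): 3 − (-2)·2 = 7.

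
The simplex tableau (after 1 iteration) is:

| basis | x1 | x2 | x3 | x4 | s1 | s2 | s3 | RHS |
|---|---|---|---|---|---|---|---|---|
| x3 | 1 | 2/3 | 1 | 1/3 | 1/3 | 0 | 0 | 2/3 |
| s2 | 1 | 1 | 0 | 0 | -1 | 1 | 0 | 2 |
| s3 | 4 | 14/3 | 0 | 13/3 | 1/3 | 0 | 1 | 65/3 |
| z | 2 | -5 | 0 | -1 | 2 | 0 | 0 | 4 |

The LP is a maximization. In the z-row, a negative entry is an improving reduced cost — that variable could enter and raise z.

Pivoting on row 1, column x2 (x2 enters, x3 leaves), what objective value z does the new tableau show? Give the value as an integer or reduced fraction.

9

Minimum ratio for x2: (2/3)/(2/3) = 1.
z changes by −(z-row coeff of x2)·ratio = −(-5)·1 = 5.
New z = 4 + 5 = 9.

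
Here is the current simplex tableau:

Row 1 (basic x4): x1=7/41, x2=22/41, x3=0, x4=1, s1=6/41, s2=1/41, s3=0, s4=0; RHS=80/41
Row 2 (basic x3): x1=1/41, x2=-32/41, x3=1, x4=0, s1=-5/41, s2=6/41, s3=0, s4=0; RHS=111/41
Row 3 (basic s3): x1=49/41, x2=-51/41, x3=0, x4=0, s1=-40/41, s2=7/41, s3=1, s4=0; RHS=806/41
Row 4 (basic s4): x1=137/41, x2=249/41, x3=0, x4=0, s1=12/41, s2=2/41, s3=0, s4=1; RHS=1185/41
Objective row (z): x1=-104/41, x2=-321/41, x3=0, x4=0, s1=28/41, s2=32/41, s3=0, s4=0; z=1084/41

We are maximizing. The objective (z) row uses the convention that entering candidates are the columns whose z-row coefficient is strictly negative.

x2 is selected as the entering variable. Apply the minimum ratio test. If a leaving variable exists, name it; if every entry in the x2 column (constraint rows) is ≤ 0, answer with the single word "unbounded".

x4

Ratios: row 1 (x4): (80/41)/(22/41) = 40/11; row 2 (x3): entry -32/41 ≤ 0, skip; row 3 (s3): entry -51/41 ≤ 0, skip; row 4 (s4): (1185/41)/(249/41) = 395/83.
Minimum ratio is in the x4 row, so x4 leaves.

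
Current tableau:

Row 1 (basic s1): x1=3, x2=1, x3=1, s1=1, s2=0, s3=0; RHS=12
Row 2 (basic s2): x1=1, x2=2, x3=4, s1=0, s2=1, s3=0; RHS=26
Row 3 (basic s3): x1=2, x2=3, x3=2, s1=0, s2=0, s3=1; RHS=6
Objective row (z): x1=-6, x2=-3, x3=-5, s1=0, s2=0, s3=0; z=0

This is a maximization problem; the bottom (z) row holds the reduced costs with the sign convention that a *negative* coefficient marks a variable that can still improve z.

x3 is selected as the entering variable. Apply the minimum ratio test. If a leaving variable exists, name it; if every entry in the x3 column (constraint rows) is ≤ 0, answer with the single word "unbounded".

s3

Ratios: row 1 (s1): 12/1 = 12; row 2 (s2): 26/4 = 13/2; row 3 (s3): 6/2 = 3.
Minimum ratio is in the s3 row, so s3 leaves.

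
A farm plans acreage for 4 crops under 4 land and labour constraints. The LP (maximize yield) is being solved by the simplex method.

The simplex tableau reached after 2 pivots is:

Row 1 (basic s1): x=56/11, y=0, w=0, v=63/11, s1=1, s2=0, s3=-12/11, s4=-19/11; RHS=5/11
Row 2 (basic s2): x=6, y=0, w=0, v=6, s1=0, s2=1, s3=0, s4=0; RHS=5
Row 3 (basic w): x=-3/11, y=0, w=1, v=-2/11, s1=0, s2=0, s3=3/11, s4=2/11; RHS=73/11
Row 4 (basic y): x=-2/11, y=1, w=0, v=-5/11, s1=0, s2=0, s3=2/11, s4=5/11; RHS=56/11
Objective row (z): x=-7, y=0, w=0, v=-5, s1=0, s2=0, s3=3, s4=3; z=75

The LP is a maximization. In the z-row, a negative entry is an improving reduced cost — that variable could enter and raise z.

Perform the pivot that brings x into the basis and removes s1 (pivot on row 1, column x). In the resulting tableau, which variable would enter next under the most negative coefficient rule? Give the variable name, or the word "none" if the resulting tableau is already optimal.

none

Pivot element 56/11. New z-row = old z-row − (-7)·(row 1/(56/11)).
Updated z-row coefficients: x: 0, y: 0, w: 0, v: 23/8, s1: 11/8, s2: 0, s3: 3/2, s4: 5/8.
No coefficient is strictly negative; the tableau after this pivot is optimal.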